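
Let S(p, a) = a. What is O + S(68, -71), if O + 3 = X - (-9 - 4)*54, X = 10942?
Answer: 11570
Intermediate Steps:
O = 11641 (O = -3 + (10942 - (-9 - 4)*54) = -3 + (10942 - (-13)*54) = -3 + (10942 - 1*(-702)) = -3 + (10942 + 702) = -3 + 11644 = 11641)
O + S(68, -71) = 11641 - 71 = 11570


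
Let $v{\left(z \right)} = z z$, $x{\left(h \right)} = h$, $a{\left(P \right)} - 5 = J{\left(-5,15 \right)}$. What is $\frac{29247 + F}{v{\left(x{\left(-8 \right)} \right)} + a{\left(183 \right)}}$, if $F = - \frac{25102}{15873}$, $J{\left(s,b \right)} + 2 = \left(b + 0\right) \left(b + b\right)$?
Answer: $\frac{42201139}{746031} \approx 56.568$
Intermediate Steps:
$J{\left(s,b \right)} = -2 + 2 b^{2}$ ($J{\left(s,b \right)} = -2 + \left(b + 0\right) \left(b + b\right) = -2 + b 2 b = -2 + 2 b^{2}$)
$a{\left(P \right)} = 453$ ($a{\left(P \right)} = 5 - \left(2 - 2 \cdot 15^{2}\right) = 5 + \left(-2 + 2 \cdot 225\right) = 5 + \left(-2 + 450\right) = 5 + 448 = 453$)
$v{\left(z \right)} = z^{2}$
$F = - \frac{2282}{1443}$ ($F = \left(-25102\right) \frac{1}{15873} = - \frac{2282}{1443} \approx -1.5814$)
$\frac{29247 + F}{v{\left(x{\left(-8 \right)} \right)} + a{\left(183 \right)}} = \frac{29247 - \frac{2282}{1443}}{\left(-8\right)^{2} + 453} = \frac{42201139}{1443 \left(64 + 453\right)} = \frac{42201139}{1443 \cdot 517} = \frac{42201139}{1443} \cdot \frac{1}{517} = \frac{42201139}{746031}$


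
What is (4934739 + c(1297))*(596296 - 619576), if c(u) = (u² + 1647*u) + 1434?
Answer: -203805714480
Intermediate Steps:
c(u) = 1434 + u² + 1647*u
(4934739 + c(1297))*(596296 - 619576) = (4934739 + (1434 + 1297² + 1647*1297))*(596296 - 619576) = (4934739 + (1434 + 1682209 + 2136159))*(-23280) = (4934739 + 3819802)*(-23280) = 8754541*(-23280) = -203805714480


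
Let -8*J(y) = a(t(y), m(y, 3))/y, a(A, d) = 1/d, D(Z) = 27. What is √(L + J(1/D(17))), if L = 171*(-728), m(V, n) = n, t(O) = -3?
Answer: 3*I*√221314/4 ≈ 352.83*I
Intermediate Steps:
L = -124488
J(y) = -1/(24*y) (J(y) = -1/(8*3*y) = -1/(24*y))
√(L + J(1/D(17))) = √(-124488 - 1/(24*(1/27))) = √(-124488 - 1/(24*1/27)) = √(-124488 - 1/24*27) = √(-124488 - 9/8) = √(-995913/8) = 3*I*√221314/4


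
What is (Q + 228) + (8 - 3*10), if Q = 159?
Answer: 365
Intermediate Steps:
(Q + 228) + (8 - 3*10) = (159 + 228) + (8 - 3*10) = 387 + (8 - 30) = 387 - 22 = 365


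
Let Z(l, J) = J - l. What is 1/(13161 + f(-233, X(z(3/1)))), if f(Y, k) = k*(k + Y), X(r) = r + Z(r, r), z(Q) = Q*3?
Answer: 1/11145 ≈ 8.9726e-5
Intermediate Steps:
z(Q) = 3*Q
X(r) = r (X(r) = r + (r - r) = r + 0 = r)
f(Y, k) = k*(Y + k)
1/(13161 + f(-233, X(z(3/1)))) = 1/(13161 + (3*(3/1))*(-233 + 3*(3/1))) = 1/(13161 + (3*(3*1))*(-233 + 3*(3*1))) = 1/(13161 + (3*3)*(-233 + 3*3)) = 1/(13161 + 9*(-233 + 9)) = 1/(13161 + 9*(-224)) = 1/(13161 - 2016) = 1/11145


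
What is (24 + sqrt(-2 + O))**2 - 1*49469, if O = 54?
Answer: -48841 + 96*sqrt(13) ≈ -48495.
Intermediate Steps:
(24 + sqrt(-2 + O))**2 - 1*49469 = (24 + sqrt(-2 + 54))**2 - 1*49469 = (24 + sqrt(52))**2 - 49469 = (24 + 2*sqrt(13))**2 - 49469 = -49469 + (24 + 2*sqrt(13))**2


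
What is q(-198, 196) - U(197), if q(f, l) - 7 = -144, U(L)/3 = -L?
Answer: 454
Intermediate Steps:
U(L) = -3*L (U(L) = 3*(-L) = -3*L)
q(f, l) = -137 (q(f, l) = 7 - 144 = -137)
q(-198, 196) - U(197) = -137 - (-3)*197 = -137 - 1*(-591) = -137 + 591 = 454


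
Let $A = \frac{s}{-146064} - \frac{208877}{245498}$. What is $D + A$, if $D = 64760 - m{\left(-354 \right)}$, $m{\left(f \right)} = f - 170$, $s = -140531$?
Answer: $\frac{1170492536796479}{17929209936} \approx 65284.0$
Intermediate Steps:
$m{\left(f \right)} = -170 + f$ ($m{\left(f \right)} = f - 170 = -170 + f$)
$D = 65284$ ($D = 64760 - \left(-170 - 354\right) = 64760 - -524 = 64760 + 524 = 65284$)
$A = \frac{1995334655}{17929209936}$ ($A = - \frac{140531}{-146064} - \frac{208877}{245498} = \left(-140531\right) \left(- \frac{1}{146064}\right) - \frac{208877}{245498} = \frac{140531}{146064} - \frac{208877}{245498} = \frac{1995334655}{17929209936} \approx 0.11129$)
$D + A = 65284 + \frac{1995334655}{17929209936} = \frac{1170492536796479}{17929209936}$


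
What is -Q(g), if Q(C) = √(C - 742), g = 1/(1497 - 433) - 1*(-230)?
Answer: -I*√144908022/532 ≈ -22.627*I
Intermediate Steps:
g = 244721/1064 (g = 1/1064 + 230 = 244721/1064 ≈ 230.00)
Q(C) = √(-742 + C)
-Q(g) = -√(-742 + 244721/1064) = -√(-544767/1064) = -I*√144908022/532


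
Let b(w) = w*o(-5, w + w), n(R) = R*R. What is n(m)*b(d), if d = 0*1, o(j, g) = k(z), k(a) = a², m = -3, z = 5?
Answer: 0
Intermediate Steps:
o(j, g) = 25 (o(j, g) = 5² = 25)
n(R) = R²
d = 0
b(w) = 25*w (b(w) = w*25 = 25*w)
n(m)*b(d) = (-3)²*(25*0) = 9*0 = 0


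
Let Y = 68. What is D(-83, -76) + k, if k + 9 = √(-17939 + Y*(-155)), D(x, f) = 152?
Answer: 143 + I*√28479 ≈ 143.0 + 168.76*I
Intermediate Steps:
k = -9 + I*√28479 (k = -9 + √(-17939 + 68*(-155)) = -9 + √(-17939 - 10540) = -9 + √(-28479) = -9 + I*√28479 ≈ -9.0 + 168.76*I)
D(-83, -76) + k = 152 + (-9 + I*√28479) = 143 + I*√28479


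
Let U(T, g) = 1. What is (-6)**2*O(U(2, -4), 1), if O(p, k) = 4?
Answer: 144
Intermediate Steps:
(-6)**2*O(U(2, -4), 1) = (-6)**2*4 = 36*4 = 144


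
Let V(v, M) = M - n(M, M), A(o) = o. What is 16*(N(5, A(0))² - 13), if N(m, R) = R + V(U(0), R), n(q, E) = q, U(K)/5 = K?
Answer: -208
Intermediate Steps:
U(K) = 5*K
V(v, M) = 0 (V(v, M) = M - M = 0)
N(m, R) = R (N(m, R) = R + 0 = R)
16*(N(5, A(0))² - 13) = 16*(0² - 13) = 16*(0 - 13) = 16*(-13) = -208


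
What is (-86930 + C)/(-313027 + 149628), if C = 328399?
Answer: -241469/163399 ≈ -1.4778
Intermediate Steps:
(-86930 + C)/(-313027 + 149628) = (-86930 + 328399)/(-313027 + 149628) = 241469/(-163399) = 241469*(-1/163399) = -241469/163399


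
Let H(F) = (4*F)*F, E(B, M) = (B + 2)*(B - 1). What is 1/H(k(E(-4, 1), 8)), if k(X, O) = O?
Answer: 1/256 ≈ 0.0039063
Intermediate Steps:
E(B, M) = (-1 + B)*(2 + B) (E(B, M) = (2 + B)*(-1 + B) = (-1 + B)*(2 + B))
H(F) = 4*F²
1/H(k(E(-4, 1), 8)) = 1/(4*8²) = 1/(4*64) = 1/256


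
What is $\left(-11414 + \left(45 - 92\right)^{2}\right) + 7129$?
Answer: $-2076$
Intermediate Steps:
$\left(-11414 + \left(45 - 92\right)^{2}\right) + 7129 = \left(-11414 + \left(-47\right)^{2}\right) + 7129 = \left(-11414 + 2209\right) + 7129 = -9205 + 7129 = -2076$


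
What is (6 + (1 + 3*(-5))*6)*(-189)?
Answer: 14742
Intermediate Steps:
(6 + (1 + 3*(-5))*6)*(-189) = (6 + (1 - 15)*6)*(-189) = (6 - 14*6)*(-189) = (6 - 84)*(-189) = -78*(-189) = 14742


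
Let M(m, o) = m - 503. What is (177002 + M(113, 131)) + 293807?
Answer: 470419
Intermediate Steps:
M(m, o) = -503 + m
(177002 + M(113, 131)) + 293807 = (177002 + (-503 + 113)) + 293807 = (177002 - 390) + 293807 = 176612 + 293807 = 470419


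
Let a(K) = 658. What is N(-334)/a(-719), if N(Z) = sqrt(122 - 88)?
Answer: sqrt(34)/658 ≈ 0.0088616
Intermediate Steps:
N(Z) = sqrt(34)
N(-334)/a(-719) = sqrt(34)/658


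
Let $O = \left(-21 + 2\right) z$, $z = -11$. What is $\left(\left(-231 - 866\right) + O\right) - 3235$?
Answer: $-4123$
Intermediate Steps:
$O = 209$ ($O = \left(-21 + 2\right) \left(-11\right) = \left(-19\right) \left(-11\right) = 209$)
$\left(\left(-231 - 866\right) + O\right) - 3235 = \left(\left(-231 - 866\right) + 209\right) - 3235 = \left(-1097 + 209\right) - 3235 = -888 - 3235 = -4123$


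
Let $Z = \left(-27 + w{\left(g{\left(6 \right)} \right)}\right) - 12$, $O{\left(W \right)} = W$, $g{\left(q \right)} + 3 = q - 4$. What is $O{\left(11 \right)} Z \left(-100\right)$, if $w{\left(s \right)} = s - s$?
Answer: $42900$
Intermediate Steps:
$g{\left(q \right)} = -7 + q$ ($g{\left(q \right)} = -3 + \left(q - 4\right) = -3 + \left(-4 + q\right) = -7 + q$)
$w{\left(s \right)} = 0$
$Z = -39$ ($Z = \left(-27 + 0\right) - 12 = -27 - 12 = -39$)
$O{\left(11 \right)} Z \left(-100\right) = 11 \left(-39\right) \left(-100\right) = \left(-429\right) \left(-100\right) = 42900$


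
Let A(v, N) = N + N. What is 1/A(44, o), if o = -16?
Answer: -1/32 ≈ -0.031250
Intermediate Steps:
A(v, N) = 2*N
1/A(44, o) = 1/(2*(-16)) = 1/(-32) = -1/32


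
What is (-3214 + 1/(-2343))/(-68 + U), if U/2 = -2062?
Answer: 7530403/9821856 ≈ 0.76670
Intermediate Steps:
U = -4124 (U = 2*(-2062) = -4124)
(-3214 + 1/(-2343))/(-68 + U) = (-3214 + 1/(-2343))/(-68 - 4124) = (-3214 - 1/2343)/(-4192) = -7530403/2343*(-1/4192) = 7530403/9821856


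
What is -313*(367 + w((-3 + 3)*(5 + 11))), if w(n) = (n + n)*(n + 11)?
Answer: -114871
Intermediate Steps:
w(n) = 2*n*(11 + n) (w(n) = (2*n)*(11 + n) = 2*n*(11 + n))
-313*(367 + w((-3 + 3)*(5 + 11))) = -313*(367 + 2*((-3 + 3)*(5 + 11))*(11 + (-3 + 3)*(5 + 11))) = -313*(367 + 2*(0*16)*(11 + 0*16)) = -313*(367 + 2*0*(11 + 0)) = -313*(367 + 2*0*11) = -313*(367 + 0) = -313*367 = -114871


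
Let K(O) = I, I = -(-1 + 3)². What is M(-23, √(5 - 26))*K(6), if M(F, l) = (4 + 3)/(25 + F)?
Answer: -14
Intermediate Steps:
I = -4 (I = -1*2² = -1*4 = -4)
K(O) = -4
M(F, l) = 7/(25 + F)
M(-23, √(5 - 26))*K(6) = (7/(25 - 23))*(-4) = (7/2)*(-4) = -14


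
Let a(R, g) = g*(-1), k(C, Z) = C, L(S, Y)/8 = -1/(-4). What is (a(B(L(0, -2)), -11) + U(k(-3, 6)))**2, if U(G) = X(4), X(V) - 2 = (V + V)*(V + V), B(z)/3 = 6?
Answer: 5929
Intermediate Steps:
L(S, Y) = 2 (L(S, Y) = 8*(-1/(-4)) = 8*(-1*(-1/4)) = 8*(1/4) = 2)
B(z) = 18 (B(z) = 3*6 = 18)
X(V) = 2 + 4*V**2 (X(V) = 2 + (V + V)*(V + V) = 2 + (2*V)*(2*V) = 2 + 4*V**2)
a(R, g) = -g
U(G) = 66 (U(G) = 2 + 4*4**2 = 2 + 4*16 = 2 + 64 = 66)
(a(B(L(0, -2)), -11) + U(k(-3, 6)))**2 = (-1*(-11) + 66)**2 = (11 + 66)**2 = 77**2 = 5929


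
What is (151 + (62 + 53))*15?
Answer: 3990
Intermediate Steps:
(151 + (62 + 53))*15 = (151 + 115)*15 = 266*15 = 3990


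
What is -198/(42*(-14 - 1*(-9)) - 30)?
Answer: 33/40 ≈ 0.82500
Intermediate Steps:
-198/(42*(-14 - 1*(-9)) - 30) = -198/(42*(-14 + 9) - 30) = -198/(42*(-5) - 30) = -198/(-210 - 30) = -198/(-240) = -198*(-1/240) = 33/40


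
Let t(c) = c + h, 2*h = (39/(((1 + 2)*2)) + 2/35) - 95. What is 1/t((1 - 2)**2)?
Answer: -140/6051 ≈ -0.023137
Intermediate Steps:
h = -6191/140 (h = ((39/(((1 + 2)*2)) + 2/35) - 95)/2 = ((39/((3*2)) + 2*(1/35)) - 95)/2 = ((39/6 + 2/35) - 95)/2 = ((39*(1/6) + 2/35) - 95)/2 = ((13/2 + 2/35) - 95)/2 = (459/70 - 95)/2 = (1/2)*(-6191/70) = -6191/140 ≈ -44.221)
t(c) = -6191/140 + c (t(c) = c - 6191/140 = -6191/140 + c)
1/t((1 - 2)**2) = 1/(-6191/140 + (1 - 2)**2) = 1/(-6191/140 + (-1)**2) = 1/(-6191/140 + 1) = 1/(-6051/140) = -140/6051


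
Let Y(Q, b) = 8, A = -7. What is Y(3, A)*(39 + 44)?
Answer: 664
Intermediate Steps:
Y(3, A)*(39 + 44) = 8*(39 + 44) = 8*83 = 664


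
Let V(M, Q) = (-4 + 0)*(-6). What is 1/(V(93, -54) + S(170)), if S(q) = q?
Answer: 1/194 ≈ 0.0051546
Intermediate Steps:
V(M, Q) = 24 (V(M, Q) = -4*(-6) = 24)
1/(V(93, -54) + S(170)) = 1/(24 + 170) = 1/194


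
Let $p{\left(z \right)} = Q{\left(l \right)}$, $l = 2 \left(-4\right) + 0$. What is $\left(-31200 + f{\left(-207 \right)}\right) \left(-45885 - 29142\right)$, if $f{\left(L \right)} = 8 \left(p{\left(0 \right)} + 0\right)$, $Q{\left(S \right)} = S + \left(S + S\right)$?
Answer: $2355247584$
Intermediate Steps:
$l = -8$ ($l = -8 + 0 = -8$)
$Q{\left(S \right)} = 3 S$ ($Q{\left(S \right)} = S + 2 S = 3 S$)
$p{\left(z \right)} = -24$ ($p{\left(z \right)} = 3 \left(-8\right) = -24$)
$f{\left(L \right)} = -192$ ($f{\left(L \right)} = 8 \left(-24 + 0\right) = 8 \left(-24\right) = -192$)
$\left(-31200 + f{\left(-207 \right)}\right) \left(-45885 - 29142\right) = \left(-31200 - 192\right) \left(-45885 - 29142\right) = \left(-31392\right) \left(-75027\right) = 2355247584$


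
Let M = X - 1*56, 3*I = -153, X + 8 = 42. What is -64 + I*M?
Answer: 1058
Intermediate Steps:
X = 34 (X = -8 + 42 = 34)
I = -51 (I = (⅓)*(-153) = -51)
M = -22 (M = 34 - 1*56 = 34 - 56 = -22)
-64 + I*M = -64 - 51*(-22) = -64 + 1122 = 1058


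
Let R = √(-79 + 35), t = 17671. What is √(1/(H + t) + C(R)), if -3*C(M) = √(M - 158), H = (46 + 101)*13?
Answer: √(176238 - 1150364172*√2*√(-79 + I*√11))/58746 ≈ 1.4325 - 1.4628*I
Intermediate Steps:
R = 2*I*√11 (R = √(-44) = 2*I*√11 ≈ 6.6332*I)
H = 1911 (H = 147*13 = 1911)
C(M) = -√(-158 + M)/3 (C(M) = -√(M - 158)/3 = -√(-158 + M)/3)
√(1/(H + t) + C(R)) = √(1/(1911 + 17671) - √(-158 + 2*I*√11)/3) = √(1/19582 - √(-158 + 2*I*√11)/3)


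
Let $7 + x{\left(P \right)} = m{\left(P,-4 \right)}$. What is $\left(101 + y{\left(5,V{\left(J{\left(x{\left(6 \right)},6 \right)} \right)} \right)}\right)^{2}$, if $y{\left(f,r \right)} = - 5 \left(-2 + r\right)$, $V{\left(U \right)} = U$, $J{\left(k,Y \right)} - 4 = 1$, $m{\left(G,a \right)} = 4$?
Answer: $7396$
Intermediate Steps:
$x{\left(P \right)} = -3$ ($x{\left(P \right)} = -7 + 4 = -3$)
$J{\left(k,Y \right)} = 5$ ($J{\left(k,Y \right)} = 4 + 1 = 5$)
$y{\left(f,r \right)} = 10 - 5 r$
$\left(101 + y{\left(5,V{\left(J{\left(x{\left(6 \right)},6 \right)} \right)} \right)}\right)^{2} = \left(101 + \left(10 - 25\right)\right)^{2} = \left(101 - 15\right)^{2} = 86^{2} = 7396$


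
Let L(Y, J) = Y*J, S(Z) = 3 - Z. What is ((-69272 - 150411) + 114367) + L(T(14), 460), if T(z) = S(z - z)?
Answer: -103936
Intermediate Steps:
T(z) = 3 (T(z) = 3 - (z - z) = 3 - 1*0 = 3 + 0 = 3)
L(Y, J) = J*Y
((-69272 - 150411) + 114367) + L(T(14), 460) = ((-69272 - 150411) + 114367) + 460*3 = (-219683 + 114367) + 1380 = -105316 + 1380 = -103936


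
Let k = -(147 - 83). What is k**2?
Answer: 4096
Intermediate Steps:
k = -64 (k = -1*64 = -64)
k**2 = (-64)**2 = 4096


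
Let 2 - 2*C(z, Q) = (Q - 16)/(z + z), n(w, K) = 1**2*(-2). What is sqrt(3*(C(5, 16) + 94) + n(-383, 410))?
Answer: sqrt(283) ≈ 16.823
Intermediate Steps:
n(w, K) = -2 (n(w, K) = 1*(-2) = -2)
C(z, Q) = 1 - (-16 + Q)/(4*z) (C(z, Q) = 1 - (Q - 16)/(2*(z + z)) = 1 - (-16 + Q)/(2*(2*z)) = 1 - (-16 + Q)*1/(2*z)/2 = 1 - (-16 + Q)/(4*z))
sqrt(3*(C(5, 16) + 94) + n(-383, 410)) = sqrt(3*((4 + 5 - 1/4*16)/5 + 94) - 2) = sqrt(3*((4 + 5 - 4)/5 + 94) - 2) = sqrt(3*((1/5)*5 + 94) - 2) = sqrt(3*(1 + 94) - 2) = sqrt(3*95 - 2) = sqrt(285 - 2) = sqrt(283)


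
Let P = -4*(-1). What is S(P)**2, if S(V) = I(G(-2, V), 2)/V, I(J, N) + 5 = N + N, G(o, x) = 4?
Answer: 1/16 ≈ 0.062500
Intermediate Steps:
I(J, N) = -5 + 2*N (I(J, N) = -5 + (N + N) = -5 + 2*N)
P = 4
S(V) = -1/V (S(V) = (-5 + 2*2)/V = (-5 + 4)/V = -1/V)
S(P)**2 = (-1/4)**2 = 1/16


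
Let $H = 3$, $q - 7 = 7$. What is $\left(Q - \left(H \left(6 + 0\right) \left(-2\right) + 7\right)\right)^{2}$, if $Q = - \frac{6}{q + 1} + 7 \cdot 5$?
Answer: $\frac{101124}{25} \approx 4045.0$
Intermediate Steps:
$q = 14$ ($q = 7 + 7 = 14$)
$Q = \frac{173}{5}$ ($Q = - \frac{6}{14 + 1} + 7 \cdot 5 = - \frac{6}{15} + 35 = \left(-6\right) \frac{1}{15} + 35 = - \frac{2}{5} + 35 = \frac{173}{5} \approx 34.6$)
$\left(Q - \left(H \left(6 + 0\right) \left(-2\right) + 7\right)\right)^{2} = \left(\frac{173}{5} - \left(3 \left(6 + 0\right) \left(-2\right) + 7\right)\right)^{2} = \left(\frac{173}{5} - \left(3 \cdot 6 \left(-2\right) + 7\right)\right)^{2} = \left(\frac{173}{5} - \left(3 \left(-12\right) + 7\right)\right)^{2} = \left(\frac{173}{5} - \left(-36 + 7\right)\right)^{2} = \left(\frac{173}{5} - -29\right)^{2} = \left(\frac{173}{5} + 29\right)^{2} = \left(\frac{318}{5}\right)^{2} = \frac{101124}{25}$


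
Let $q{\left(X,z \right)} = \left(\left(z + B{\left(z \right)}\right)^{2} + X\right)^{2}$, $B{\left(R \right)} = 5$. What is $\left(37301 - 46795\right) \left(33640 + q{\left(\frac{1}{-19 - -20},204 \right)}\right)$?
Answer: $-18115983353416$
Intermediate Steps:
$q{\left(X,z \right)} = \left(X + \left(5 + z\right)^{2}\right)^{2}$ ($q{\left(X,z \right)} = \left(\left(z + 5\right)^{2} + X\right)^{2} = \left(\left(5 + z\right)^{2} + X\right)^{2} = \left(X + \left(5 + z\right)^{2}\right)^{2}$)
$\left(37301 - 46795\right) \left(33640 + q{\left(\frac{1}{-19 - -20},204 \right)}\right) = \left(37301 - 46795\right) \left(33640 + \left(\frac{1}{-19 - -20} + \left(5 + 204\right)^{2}\right)^{2}\right) = - 9494 \left(33640 + \left(\frac{1}{-19 + 20} + 209^{2}\right)^{2}\right) = - 9494 \left(33640 + \left(1^{-1} + 43681\right)^{2}\right) = - 9494 \left(33640 + \left(1 + 43681\right)^{2}\right) = - 9494 \left(33640 + 43682^{2}\right) = - 9494 \left(33640 + 1908117124\right) = \left(-9494\right) 1908150764 = -18115983353416$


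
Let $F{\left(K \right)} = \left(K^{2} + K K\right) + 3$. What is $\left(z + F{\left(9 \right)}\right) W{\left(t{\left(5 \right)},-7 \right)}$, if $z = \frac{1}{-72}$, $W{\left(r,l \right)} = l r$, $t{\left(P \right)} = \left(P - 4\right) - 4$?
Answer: $\frac{83153}{24} \approx 3464.7$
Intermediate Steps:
$t{\left(P \right)} = -8 + P$ ($t{\left(P \right)} = \left(-4 + P\right) - 4 = -8 + P$)
$z = - \frac{1}{72} \approx -0.013889$
$F{\left(K \right)} = 3 + 2 K^{2}$ ($F{\left(K \right)} = \left(K^{2} + K^{2}\right) + 3 = 2 K^{2} + 3 = 3 + 2 K^{2}$)
$\left(z + F{\left(9 \right)}\right) W{\left(t{\left(5 \right)},-7 \right)} = \left(- \frac{1}{72} + \left(3 + 2 \cdot 9^{2}\right)\right) \left(- 7 \left(-8 + 5\right)\right) = \left(- \frac{1}{72} + \left(3 + 2 \cdot 81\right)\right) \left(\left(-7\right) \left(-3\right)\right) = \left(- \frac{1}{72} + \left(3 + 162\right)\right) 21 = \left(- \frac{1}{72} + 165\right) 21 = \frac{11879}{72} \cdot 21 = \frac{83153}{24}$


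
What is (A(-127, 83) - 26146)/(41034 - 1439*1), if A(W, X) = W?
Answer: -26273/39595 ≈ -0.66354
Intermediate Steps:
(A(-127, 83) - 26146)/(41034 - 1439*1) = (-127 - 26146)/(41034 - 1439*1) = -26273/(41034 - 1439) = -26273/39595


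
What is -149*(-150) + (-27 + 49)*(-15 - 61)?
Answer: 20678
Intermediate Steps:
-149*(-150) + (-27 + 49)*(-15 - 61) = 22350 + 22*(-76) = 22350 - 1672 = 20678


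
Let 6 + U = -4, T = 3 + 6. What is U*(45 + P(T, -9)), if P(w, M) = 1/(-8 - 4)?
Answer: -2695/6 ≈ -449.17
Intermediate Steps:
T = 9
P(w, M) = -1/12 (P(w, M) = 1/(-12) = -1/12)
U = -10 (U = -6 - 4 = -10)
U*(45 + P(T, -9)) = -10*(45 - 1/12) = -10*539/12 = -2695/6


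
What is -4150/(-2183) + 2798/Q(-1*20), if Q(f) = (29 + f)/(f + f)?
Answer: -244284010/19647 ≈ -12434.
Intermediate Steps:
Q(f) = (29 + f)/(2*f) (Q(f) = (29 + f)/((2*f)) = (29 + f)*(1/(2*f)) = (29 + f)/(2*f))
-4150/(-2183) + 2798/Q(-1*20) = -4150/(-2183) + 2798/(((29 - 1*20)/(2*((-1*20))))) = -4150*(-1/2183) + 2798/(((½)*(29 - 20)/(-20))) = 4150/2183 + 2798/(((½)*(-1/20)*9)) = 4150/2183 + 2798/(-9/40) = 4150/2183 + 2798*(-40/9) = 4150/2183 - 111920/9 = -244284010/19647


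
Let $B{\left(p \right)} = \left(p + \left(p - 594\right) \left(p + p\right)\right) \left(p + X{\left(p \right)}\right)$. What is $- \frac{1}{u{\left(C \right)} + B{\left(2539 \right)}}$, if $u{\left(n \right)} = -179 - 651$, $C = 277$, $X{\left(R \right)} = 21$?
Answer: $- \frac{1}{25290876610} \approx -3.954 \cdot 10^{-11}$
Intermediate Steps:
$B{\left(p \right)} = \left(21 + p\right) \left(p + 2 p \left(-594 + p\right)\right)$ ($B{\left(p \right)} = \left(p + \left(p - 594\right) \left(p + p\right)\right) \left(p + 21\right) = \left(p + \left(-594 + p\right) 2 p\right) \left(21 + p\right) = \left(p + 2 p \left(-594 + p\right)\right) \left(21 + p\right) = \left(21 + p\right) \left(p + 2 p \left(-594 + p\right)\right)$)
$u{\left(n \right)} = -830$
$- \frac{1}{u{\left(C \right)} + B{\left(2539 \right)}} = - \frac{1}{-830 + 2539 \left(-24927 - 2907155 + 2 \cdot 2539^{2}\right)} = - \frac{1}{-830 + 2539 \left(-24927 - 2907155 + 2 \cdot 6446521\right)} = - \frac{1}{-830 + 2539 \left(-24927 - 2907155 + 12893042\right)} = - \frac{1}{-830 + 2539 \cdot 9960960} = - \frac{1}{-830 + 25290877440} = - \frac{1}{25290876610}$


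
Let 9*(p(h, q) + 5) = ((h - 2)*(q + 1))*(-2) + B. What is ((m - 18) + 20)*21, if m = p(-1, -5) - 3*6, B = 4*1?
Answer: -1463/3 ≈ -487.67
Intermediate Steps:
B = 4
p(h, q) = -41/9 - 2*(1 + q)*(-2 + h)/9 (p(h, q) = -5 + (((h - 2)*(q + 1))*(-2) + 4)/9 = -5 + (((-2 + h)*(1 + q))*(-2) + 4)/9 = -5 + (((1 + q)*(-2 + h))*(-2) + 4)/9 = -5 + (-2*(1 + q)*(-2 + h) + 4)/9 = -5 + (4 - 2*(1 + q)*(-2 + h))/9 = -5 + (4/9 - 2*(1 + q)*(-2 + h)/9) = -41/9 - 2*(1 + q)*(-2 + h)/9)
m = -227/9 (m = (-37/9 - 2/9*(-1) + (4/9)*(-5) - 2/9*(-1)*(-5)) - 3*6 = (-37/9 + 2/9 - 20/9 - 10/9) - 18 = -65/9 - 18 = -227/9 ≈ -25.222)
((m - 18) + 20)*21 = ((-227/9 - 18) + 20)*21 = (-389/9 + 20)*21 = -209/9*21 = -1463/3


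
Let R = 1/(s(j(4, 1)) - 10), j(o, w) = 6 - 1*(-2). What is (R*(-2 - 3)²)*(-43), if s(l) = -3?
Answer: 1075/13 ≈ 82.692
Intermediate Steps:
j(o, w) = 8 (j(o, w) = 6 + 2 = 8)
R = -1/13 (R = 1/(-3 - 10) = 1/(-13) = -1/13 ≈ -0.076923)
(R*(-2 - 3)²)*(-43) = -(-2 - 3)²/13*(-43) = -1/13*(-5)²*(-43) = -1/13*25*(-43) = -25/13*(-43) = 1075/13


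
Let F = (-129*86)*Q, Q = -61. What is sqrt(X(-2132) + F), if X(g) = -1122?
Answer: 42*sqrt(383) ≈ 821.96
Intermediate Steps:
F = 676734 (F = -129*86*(-61) = -11094*(-61) = 676734)
sqrt(X(-2132) + F) = sqrt(-1122 + 676734) = sqrt(675612) = 42*sqrt(383)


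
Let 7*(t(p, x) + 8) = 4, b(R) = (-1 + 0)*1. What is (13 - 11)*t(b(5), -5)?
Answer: -104/7 ≈ -14.857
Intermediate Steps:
b(R) = -1 (b(R) = -1*1 = -1)
t(p, x) = -52/7 (t(p, x) = -8 + (1/7)*4 = -8 + 4/7 = -52/7)
(13 - 11)*t(b(5), -5) = (13 - 11)*(-52/7) = 2*(-52/7) = -104/7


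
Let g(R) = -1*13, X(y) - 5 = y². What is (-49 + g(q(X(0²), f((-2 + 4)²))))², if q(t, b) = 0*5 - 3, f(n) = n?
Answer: 3844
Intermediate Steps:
X(y) = 5 + y²
q(t, b) = -3 (q(t, b) = 0 - 3 = -3)
g(R) = -13
(-49 + g(q(X(0²), f((-2 + 4)²))))² = (-49 - 13)² = (-62)² = 3844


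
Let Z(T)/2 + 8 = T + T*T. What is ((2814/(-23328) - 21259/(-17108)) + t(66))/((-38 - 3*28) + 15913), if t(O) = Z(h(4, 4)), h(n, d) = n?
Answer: 59679037/37512594288 ≈ 0.0015909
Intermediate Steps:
Z(T) = -16 + 2*T + 2*T**2 (Z(T) = -16 + 2*(T + T*T) = -16 + 2*(T + T**2) = -16 + (2*T + 2*T**2) = -16 + 2*T + 2*T**2)
t(O) = 24 (t(O) = -16 + 2*4 + 2*4**2 = -16 + 8 + 2*16 = -16 + 8 + 32 = 24)
((2814/(-23328) - 21259/(-17108)) + t(66))/((-38 - 3*28) + 15913) = ((2814/(-23328) - 21259/(-17108)) + 24)/((-38 - 3*28) + 15913) = ((2814*(-1/23328) - 21259*(-1/17108)) + 24)/((-38 - 84) + 15913) = ((-469/3888 + 3037/2444) + 24)/(-122 + 15913) = (2665405/2375568 + 24)/15791 = (59679037/2375568)*(1/15791) = 59679037/37512594288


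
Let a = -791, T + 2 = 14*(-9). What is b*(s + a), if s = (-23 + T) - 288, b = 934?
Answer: -1148820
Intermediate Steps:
T = -128 (T = -2 + 14*(-9) = -2 - 126 = -128)
s = -439 (s = (-23 - 128) - 288 = -151 - 288 = -439)
b*(s + a) = 934*(-439 - 791) = 934*(-1230) = -1148820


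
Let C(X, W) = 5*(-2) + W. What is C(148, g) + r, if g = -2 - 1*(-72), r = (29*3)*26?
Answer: 2322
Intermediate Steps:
r = 2262 (r = 87*26 = 2262)
g = 70 (g = -2 + 72 = 70)
C(X, W) = -10 + W
C(148, g) + r = (-10 + 70) + 2262 = 60 + 2262 = 2322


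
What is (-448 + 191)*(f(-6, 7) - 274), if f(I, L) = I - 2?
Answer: 72474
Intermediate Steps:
f(I, L) = -2 + I
(-448 + 191)*(f(-6, 7) - 274) = (-448 + 191)*((-2 - 6) - 274) = -257*(-8 - 274) = -257*(-282) = 72474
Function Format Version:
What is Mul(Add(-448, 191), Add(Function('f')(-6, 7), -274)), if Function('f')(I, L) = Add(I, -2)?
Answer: 72474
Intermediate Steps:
Function('f')(I, L) = Add(-2, I)
Mul(Add(-448, 191), Add(Function('f')(-6, 7), -274)) = Mul(Add(-448, 191), Add(Add(-2, -6), -274)) = Mul(-257, Add(-8, -274)) = Mul(-257, -282) = 72474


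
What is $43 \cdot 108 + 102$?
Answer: $4746$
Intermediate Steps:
$43 \cdot 108 + 102 = 4644 + 102 = 4746$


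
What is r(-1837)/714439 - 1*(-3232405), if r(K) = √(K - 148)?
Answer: 3232405 + I*√1985/714439 ≈ 3.2324e+6 + 6.2361e-5*I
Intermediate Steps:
r(K) = √(-148 + K)
r(-1837)/714439 - 1*(-3232405) = √(-148 - 1837)/714439 - 1*(-3232405) = √(-1985)*(1/714439) + 3232405 = (I*√1985)*(1/714439) + 3232405 = I*√1985/714439 + 3232405 = 3232405 + I*√1985/714439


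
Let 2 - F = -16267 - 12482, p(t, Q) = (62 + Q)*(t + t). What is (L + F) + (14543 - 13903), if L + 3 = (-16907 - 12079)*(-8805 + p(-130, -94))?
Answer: 14087598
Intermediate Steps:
p(t, Q) = 2*t*(62 + Q) (p(t, Q) = (62 + Q)*(2*t) = 2*t*(62 + Q))
F = 28751 (F = 2 - (-16267 - 12482) = 2 - 1*(-28749) = 2 + 28749 = 28751)
L = 14058207 (L = -3 + (-16907 - 12079)*(-8805 + 2*(-130)*(62 - 94)) = -3 - 28986*(-8805 + 2*(-130)*(-32)) = -3 - 28986*(-8805 + 8320) = -3 - 28986*(-485) = -3 + 14058210 = 14058207)
(L + F) + (14543 - 13903) = (14058207 + 28751) + (14543 - 13903) = 14086958 + 640 = 14087598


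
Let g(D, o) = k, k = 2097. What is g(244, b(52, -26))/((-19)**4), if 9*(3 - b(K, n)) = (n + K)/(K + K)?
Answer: 2097/130321 ≈ 0.016091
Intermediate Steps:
b(K, n) = 3 - (K + n)/(18*K) (b(K, n) = 3 - (n + K)/(9*(K + K)) = 3 - (K + n)/(9*(2*K)) = 3 - (K + n)*1/(2*K)/9 = 3 - (K + n)/(18*K))
g(D, o) = 2097
g(244, b(52, -26))/((-19)**4) = 2097/((-19)**4) = 2097/130321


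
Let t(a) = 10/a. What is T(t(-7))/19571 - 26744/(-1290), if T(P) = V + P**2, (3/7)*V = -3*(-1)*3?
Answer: 12824195393/618541455 ≈ 20.733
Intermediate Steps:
V = 21 (V = 7*(-3*(-1)*3)/3 = 7*(3*3)/3 = (7/3)*9 = 21)
T(P) = 21 + P**2
T(t(-7))/19571 - 26744/(-1290) = (21 + (10/(-7))**2)/19571 - 26744/(-1290) = (21 + (10*(-1/7))**2)*(1/19571) - 26744*(-1/1290) = (21 + (-10/7)**2)*(1/19571) + 13372/645 = (21 + 100/49)*(1/19571) + 13372/645 = (1129/49)*(1/19571) + 13372/645 = 1129/958979 + 13372/645 = 12824195393/618541455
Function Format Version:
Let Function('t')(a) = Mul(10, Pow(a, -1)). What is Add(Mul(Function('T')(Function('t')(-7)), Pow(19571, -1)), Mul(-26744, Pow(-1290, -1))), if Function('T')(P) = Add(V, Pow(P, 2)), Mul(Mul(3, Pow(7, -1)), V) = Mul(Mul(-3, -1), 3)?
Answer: Rational(12824195393, 618541455) ≈ 20.733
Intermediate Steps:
V = 21 (V = Mul(Rational(7, 3), Mul(Mul(-3, -1), 3)) = Mul(Rational(7, 3), Mul(3, 3)) = Mul(Rational(7, 3), 9) = 21)
Function('T')(P) = Add(21, Pow(P, 2))
Add(Mul(Function('T')(Function('t')(-7)), Pow(19571, -1)), Mul(-26744, Pow(-1290, -1))) = Add(Mul(Add(21, Pow(Mul(10, Pow(-7, -1)), 2)), Pow(19571, -1)), Mul(-26744, Pow(-1290, -1))) = Add(Mul(Add(21, Pow(Mul(10, Rational(-1, 7)), 2)), Rational(1, 19571)), Mul(-26744, Rational(-1, 1290))) = Add(Mul(Add(21, Pow(Rational(-10, 7), 2)), Rational(1, 19571)), Rational(13372, 645)) = Add(Mul(Add(21, Rational(100, 49)), Rational(1, 19571)), Rational(13372, 645)) = Add(Mul(Rational(1129, 49), Rational(1, 19571)), Rational(13372, 645)) = Add(Rational(1129, 958979), Rational(13372, 645)) = Rational(12824195393, 618541455)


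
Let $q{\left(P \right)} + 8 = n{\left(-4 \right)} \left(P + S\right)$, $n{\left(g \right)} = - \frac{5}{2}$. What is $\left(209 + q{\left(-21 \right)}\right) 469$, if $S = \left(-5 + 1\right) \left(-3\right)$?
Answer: $\frac{209643}{2} \approx 1.0482 \cdot 10^{5}$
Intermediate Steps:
$S = 12$ ($S = \left(-4\right) \left(-3\right) = 12$)
$n{\left(g \right)} = - \frac{5}{2}$ ($n{\left(g \right)} = \left(-5\right) \frac{1}{2} = - \frac{5}{2}$)
$q{\left(P \right)} = -38 - \frac{5 P}{2}$ ($q{\left(P \right)} = -8 - \frac{5 \left(P + 12\right)}{2} = -8 - \frac{5 \left(12 + P\right)}{2} = -8 - \left(30 + \frac{5 P}{2}\right) = -38 - \frac{5 P}{2}$)
$\left(209 + q{\left(-21 \right)}\right) 469 = \left(209 - - \frac{29}{2}\right) 469 = \left(209 + \left(-38 + \frac{105}{2}\right)\right) 469 = \left(209 + \frac{29}{2}\right) 469 = \frac{447}{2} \cdot 469 = \frac{209643}{2}$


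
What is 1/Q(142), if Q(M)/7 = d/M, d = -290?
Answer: -71/1015 ≈ -0.069951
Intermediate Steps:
Q(M) = -2030/M (Q(M) = 7*(-290/M) = -2030/M)
1/Q(142) = 1/(-2030/142) = 1/(-2030*1/142) = 1/(-1015/71) = -71/1015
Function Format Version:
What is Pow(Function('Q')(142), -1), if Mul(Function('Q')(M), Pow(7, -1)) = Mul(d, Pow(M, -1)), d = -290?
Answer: Rational(-71, 1015) ≈ -0.069951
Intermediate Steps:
Function('Q')(M) = Mul(-2030, Pow(M, -1)) (Function('Q')(M) = Mul(7, Mul(-290, Pow(M, -1))) = Mul(-2030, Pow(M, -1)))
Pow(Function('Q')(142), -1) = Pow(Mul(-2030, Pow(142, -1)), -1) = Pow(Mul(-2030, Rational(1, 142)), -1) = Pow(Rational(-1015, 71), -1) = Rational(-71, 1015)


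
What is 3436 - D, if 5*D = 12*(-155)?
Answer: 3808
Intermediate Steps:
D = -372 (D = (12*(-155))/5 = (⅕)*(-1860) = -372)
3436 - D = 3436 - 1*(-372) = 3436 + 372 = 3808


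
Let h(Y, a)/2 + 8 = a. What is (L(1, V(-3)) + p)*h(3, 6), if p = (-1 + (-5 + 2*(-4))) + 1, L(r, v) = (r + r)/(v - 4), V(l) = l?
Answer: 372/7 ≈ 53.143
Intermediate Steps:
h(Y, a) = -16 + 2*a
L(r, v) = 2*r/(-4 + v) (L(r, v) = (2*r)/(-4 + v) = 2*r/(-4 + v))
p = -13 (p = (-1 + (-5 - 8)) + 1 = (-1 - 13) + 1 = -14 + 1 = -13)
(L(1, V(-3)) + p)*h(3, 6) = (2*1/(-4 - 3) - 13)*(-16 + 2*6) = (2*1/(-7) - 13)*(-16 + 12) = (2*1*(-⅐) - 13)*(-4) = (-2/7 - 13)*(-4) = -93/7*(-4) = 372/7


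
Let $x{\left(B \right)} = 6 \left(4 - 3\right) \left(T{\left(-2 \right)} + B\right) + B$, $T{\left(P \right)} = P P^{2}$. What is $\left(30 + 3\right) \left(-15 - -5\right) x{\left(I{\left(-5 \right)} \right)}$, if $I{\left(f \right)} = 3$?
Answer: $8910$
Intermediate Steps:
$T{\left(P \right)} = P^{3}$
$x{\left(B \right)} = -48 + 7 B$ ($x{\left(B \right)} = 6 \left(4 - 3\right) \left(\left(-2\right)^{3} + B\right) + B = 6 \cdot 1 \left(-8 + B\right) + B = 6 \left(-8 + B\right) + B = \left(-48 + 6 B\right) + B = -48 + 7 B$)
$\left(30 + 3\right) \left(-15 - -5\right) x{\left(I{\left(-5 \right)} \right)} = \left(30 + 3\right) \left(-15 - -5\right) \left(-48 + 7 \cdot 3\right) = 33 \left(-15 + 5\right) \left(-48 + 21\right) = 33 \left(-10\right) \left(-27\right) = \left(-330\right) \left(-27\right) = 8910$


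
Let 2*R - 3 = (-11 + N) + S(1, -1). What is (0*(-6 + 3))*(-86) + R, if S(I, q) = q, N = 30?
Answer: 21/2 ≈ 10.500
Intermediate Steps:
R = 21/2 (R = 3/2 + ((-11 + 30) - 1)/2 = 3/2 + (19 - 1)/2 = 3/2 + (½)*18 = 3/2 + 9 = 21/2 ≈ 10.500)
(0*(-6 + 3))*(-86) + R = (0*(-6 + 3))*(-86) + 21/2 = (0*(-3))*(-86) + 21/2 = 0*(-86) + 21/2 = 0 + 21/2 = 21/2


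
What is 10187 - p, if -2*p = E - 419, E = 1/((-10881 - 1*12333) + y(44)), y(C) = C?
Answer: 462357349/46340 ≈ 9977.5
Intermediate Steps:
E = -1/23170 (E = 1/((-10881 - 1*12333) + 44) = 1/((-10881 - 12333) + 44) = 1/(-23214 + 44) = 1/(-23170) = -1/23170 ≈ -4.3159e-5)
p = 9708231/46340 (p = -(-1/23170 - 419)/2 = -½*(-9708231/23170) = 9708231/46340 ≈ 209.50)
10187 - p = 10187 - 1*9708231/46340 = 10187 - 9708231/46340 = 462357349/46340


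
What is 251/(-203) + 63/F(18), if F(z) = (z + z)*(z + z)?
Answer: -34723/29232 ≈ -1.1878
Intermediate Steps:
F(z) = 4*z² (F(z) = (2*z)*(2*z) = 4*z²)
251/(-203) + 63/F(18) = 251/(-203) + 63/((4*18²)) = 251*(-1/203) + 63/((4*324)) = -251/203 + 63/1296 = -251/203 + 63*(1/1296) = -251/203 + 7/144 = -34723/29232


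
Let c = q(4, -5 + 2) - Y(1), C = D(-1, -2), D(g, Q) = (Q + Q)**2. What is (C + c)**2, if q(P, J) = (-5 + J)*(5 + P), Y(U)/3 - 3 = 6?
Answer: 6889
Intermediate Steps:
Y(U) = 27 (Y(U) = 9 + 3*6 = 9 + 18 = 27)
D(g, Q) = 4*Q**2 (D(g, Q) = (2*Q)**2 = 4*Q**2)
C = 16 (C = 4*(-2)**2 = 4*4 = 16)
c = -99 (c = (-25 - 5*4 + 5*(-5 + 2) + (-5 + 2)*4) - 1*27 = (-25 - 20 + 5*(-3) - 3*4) - 27 = (-25 - 20 - 15 - 12) - 27 = -72 - 27 = -99)
(C + c)**2 = (16 - 99)**2 = (-83)**2 = 6889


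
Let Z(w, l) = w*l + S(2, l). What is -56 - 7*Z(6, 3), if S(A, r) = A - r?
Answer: -175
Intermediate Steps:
Z(w, l) = 2 - l + l*w (Z(w, l) = w*l + (2 - l) = l*w + (2 - l) = 2 - l + l*w)
-56 - 7*Z(6, 3) = -56 - 7*(2 - 1*3 + 3*6) = -56 - 7*(2 - 3 + 18) = -56 - 7*17 = -56 - 119 = -175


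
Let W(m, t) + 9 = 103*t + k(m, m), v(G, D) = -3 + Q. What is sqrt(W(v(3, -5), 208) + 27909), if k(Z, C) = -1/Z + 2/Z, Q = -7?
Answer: sqrt(4932390)/10 ≈ 222.09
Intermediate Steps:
k(Z, C) = 1/Z
v(G, D) = -10 (v(G, D) = -3 - 7 = -10)
W(m, t) = -9 + 1/m + 103*t (W(m, t) = -9 + (103*t + 1/m) = -9 + (1/m + 103*t) = -9 + 1/m + 103*t)
sqrt(W(v(3, -5), 208) + 27909) = sqrt((-9 + 1/(-10) + 103*208) + 27909) = sqrt((-9 - 1/10 + 21424) + 27909) = sqrt(214149/10 + 27909) = sqrt(493239/10) = sqrt(4932390)/10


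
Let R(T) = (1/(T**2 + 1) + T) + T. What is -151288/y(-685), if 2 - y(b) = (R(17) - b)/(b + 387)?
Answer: -13074308960/381351 ≈ -34284.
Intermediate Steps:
R(T) = 1/(1 + T**2) + 2*T (R(T) = (1/(1 + T**2) + T) + T = (T + 1/(1 + T**2)) + T = 1/(1 + T**2) + 2*T)
y(b) = 2 - (9861/290 - b)/(387 + b) (y(b) = 2 - ((1 + 2*17 + 2*17**3)/(1 + 17**2) - b)/(b + 387) = 2 - ((1 + 34 + 2*4913)/(1 + 289) - b)/(387 + b) = 2 - ((1 + 34 + 9826)/290 - b)/(387 + b) = 2 - ((1/290)*9861 - b)/(387 + b) = 2 - (9861/290 - b)/(387 + b))
-151288/y(-685) = -151288*290*(387 - 685)/(3*(71533 + 290*(-685))) = -151288*(-86420/(3*(71533 - 198650))) = -151288/((3/290)*(-1/298)*(-127117)) = -151288/381351/86420 = -151288*86420/381351 = -13074308960/381351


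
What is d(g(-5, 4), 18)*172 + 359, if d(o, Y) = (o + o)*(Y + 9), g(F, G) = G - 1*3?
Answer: 9647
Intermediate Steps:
g(F, G) = -3 + G (g(F, G) = G - 3 = -3 + G)
d(o, Y) = 2*o*(9 + Y) (d(o, Y) = (2*o)*(9 + Y) = 2*o*(9 + Y))
d(g(-5, 4), 18)*172 + 359 = (2*(-3 + 4)*(9 + 18))*172 + 359 = (2*1*27)*172 + 359 = 54*172 + 359 = 9288 + 359 = 9647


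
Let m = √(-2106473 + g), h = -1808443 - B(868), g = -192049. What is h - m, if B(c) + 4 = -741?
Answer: -1807698 - I*√2298522 ≈ -1.8077e+6 - 1516.1*I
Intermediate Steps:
B(c) = -745 (B(c) = -4 - 741 = -745)
h = -1807698 (h = -1808443 - 1*(-745) = -1808443 + 745 = -1807698)
m = I*√2298522 (m = √(-2106473 - 192049) = √(-2298522) = I*√2298522 ≈ 1516.1*I)
h - m = -1807698 - I*√2298522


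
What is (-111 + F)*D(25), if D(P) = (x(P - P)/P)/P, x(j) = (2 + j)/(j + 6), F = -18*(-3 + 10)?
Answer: -79/625 ≈ -0.12640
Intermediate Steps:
F = -126 (F = -18*7 = -126)
x(j) = (2 + j)/(6 + j)
D(P) = 1/(3*P²) (D(P) = (((2 + (P - P))/(6 + (P - P)))/P)/P = (((2 + 0)/(6 + 0))/P)/P = ((2/6)/P)/P = (((⅙)*2)/P)/P = (1/(3*P))/P = 1/(3*P²))
(-111 + F)*D(25) = (-111 - 126)*((⅓)/25²) = -79/625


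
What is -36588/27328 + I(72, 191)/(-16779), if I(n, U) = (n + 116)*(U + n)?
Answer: -1493249/348432 ≈ -4.2856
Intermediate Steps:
I(n, U) = (116 + n)*(U + n)
-36588/27328 + I(72, 191)/(-16779) = -36588/27328 + (72**2 + 116*191 + 116*72 + 191*72)/(-16779) = -36588*1/27328 + (5184 + 22156 + 8352 + 13752)*(-1/16779) = -9147/6832 + 49444*(-1/16779) = -9147/6832 - 1052/357 = -1493249/348432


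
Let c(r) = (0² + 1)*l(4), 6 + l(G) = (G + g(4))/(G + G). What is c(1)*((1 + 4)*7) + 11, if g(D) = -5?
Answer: -1627/8 ≈ -203.38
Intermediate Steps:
l(G) = -6 + (-5 + G)/(2*G) (l(G) = -6 + (G - 5)/(G + G) = -6 + (-5 + G)/((2*G)) = -6 + (-5 + G)*(1/(2*G)) = -6 + (-5 + G)/(2*G))
c(r) = -49/8 (c(r) = (0² + 1)*((½)*(-5 - 11*4)/4) = (0 + 1)*((½)*(¼)*(-5 - 44)) = 1*((½)*(¼)*(-49)) = 1*(-49/8) = -49/8)
c(1)*((1 + 4)*7) + 11 = -49*(1 + 4)*7/8 + 11 = -245*7/8 + 11 = -49/8*35 + 11 = -1715/8 + 11 = -1627/8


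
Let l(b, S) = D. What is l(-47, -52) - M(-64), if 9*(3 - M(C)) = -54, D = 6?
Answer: -3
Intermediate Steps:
l(b, S) = 6
M(C) = 9 (M(C) = 3 - ⅑*(-54) = 3 + 6 = 9)
l(-47, -52) - M(-64) = 6 - 1*9 = 6 - 9 = -3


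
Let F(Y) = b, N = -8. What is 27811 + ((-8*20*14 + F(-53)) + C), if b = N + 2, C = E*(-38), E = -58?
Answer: 27769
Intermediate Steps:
C = 2204 (C = -58*(-38) = 2204)
b = -6 (b = -8 + 2 = -6)
F(Y) = -6
27811 + ((-8*20*14 + F(-53)) + C) = 27811 + ((-8*20*14 - 6) + 2204) = 27811 + ((-160*14 - 6) + 2204) = 27811 + ((-2240 - 6) + 2204) = 27811 + (-2246 + 2204) = 27811 - 42 = 27769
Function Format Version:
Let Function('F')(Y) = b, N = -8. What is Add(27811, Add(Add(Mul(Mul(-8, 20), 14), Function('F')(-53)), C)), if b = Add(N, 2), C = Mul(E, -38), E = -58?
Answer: 27769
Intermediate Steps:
C = 2204 (C = Mul(-58, -38) = 2204)
b = -6 (b = Add(-8, 2) = -6)
Function('F')(Y) = -6
Add(27811, Add(Add(Mul(Mul(-8, 20), 14), Function('F')(-53)), C)) = Add(27811, Add(Add(Mul(Mul(-8, 20), 14), -6), 2204)) = Add(27811, Add(Add(Mul(-160, 14), -6), 2204)) = Add(27811, Add(Add(-2240, -6), 2204)) = Add(27811, Add(-2246, 2204)) = Add(27811, -42) = 27769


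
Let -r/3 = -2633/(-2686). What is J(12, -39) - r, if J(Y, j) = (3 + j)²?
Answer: 3488955/2686 ≈ 1298.9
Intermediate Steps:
r = -7899/2686 (r = -(-7899)/(-2686) = -(-7899)*(-1)/2686 = -3*2633/2686 = -7899/2686 ≈ -2.9408)
J(12, -39) - r = (3 - 39)² - 1*(-7899/2686) = (-36)² + 7899/2686 = 1296 + 7899/2686 = 3488955/2686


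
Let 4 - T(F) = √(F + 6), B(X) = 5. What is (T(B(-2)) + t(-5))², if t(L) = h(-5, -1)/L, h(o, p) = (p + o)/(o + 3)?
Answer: 564/25 - 34*√11/5 ≈ 0.0069514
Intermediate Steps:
T(F) = 4 - √(6 + F) (T(F) = 4 - √(F + 6) = 4 - √(6 + F))
h(o, p) = (o + p)/(3 + o)
t(L) = 3/L (t(L) = ((-5 - 1)/(3 - 5))/L = (-6/(-2))/L = (-½*(-6))/L = 3/L)
(T(B(-2)) + t(-5))² = ((4 - √(6 + 5)) + 3/(-5))² = ((4 - √11) + 3*(-⅕))² = ((4 - √11) - ⅗)² = (17/5 - √11)²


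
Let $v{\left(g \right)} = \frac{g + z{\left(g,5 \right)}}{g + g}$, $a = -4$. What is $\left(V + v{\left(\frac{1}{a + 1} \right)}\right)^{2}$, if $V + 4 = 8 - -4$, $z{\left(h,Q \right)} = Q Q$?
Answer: $841$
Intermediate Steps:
$z{\left(h,Q \right)} = Q^{2}$
$V = 8$ ($V = -4 + \left(8 - -4\right) = -4 + \left(8 + 4\right) = -4 + 12 = 8$)
$v{\left(g \right)} = \frac{25 + g}{2 g}$ ($v{\left(g \right)} = \frac{g + 5^{2}}{g + g} = \frac{g + 25}{2 g} = \left(25 + g\right) \frac{1}{2 g} = \frac{25 + g}{2 g}$)
$\left(V + v{\left(\frac{1}{a + 1} \right)}\right)^{2} = \left(8 + \frac{25 + \frac{1}{-4 + 1}}{2 \frac{1}{-4 + 1}}\right)^{2} = \left(8 + \frac{25 + \frac{1}{-3}}{2 \frac{1}{-3}}\right)^{2} = \left(8 + \frac{25 - \frac{1}{3}}{2 \left(- \frac{1}{3}\right)}\right)^{2} = \left(8 + \frac{1}{2} \left(-3\right) \frac{74}{3}\right)^{2} = \left(8 - 37\right)^{2} = \left(-29\right)^{2} = 841$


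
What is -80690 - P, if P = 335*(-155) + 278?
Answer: -29043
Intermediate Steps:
P = -51647 (P = -51925 + 278 = -51647)
-80690 - P = -80690 - 1*(-51647) = -80690 + 51647 = -29043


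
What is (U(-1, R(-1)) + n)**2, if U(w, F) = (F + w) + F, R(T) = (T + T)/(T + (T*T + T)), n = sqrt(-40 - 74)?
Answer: (3 + I*sqrt(114))**2 ≈ -105.0 + 64.063*I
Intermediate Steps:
n = I*sqrt(114) (n = sqrt(-114) = I*sqrt(114) ≈ 10.677*I)
R(T) = 2*T/(T**2 + 2*T) (R(T) = (2*T)/(T + (T**2 + T)) = (2*T)/(T + (T + T**2)) = (2*T)/(T**2 + 2*T) = 2*T/(T**2 + 2*T))
U(w, F) = w + 2*F
(U(-1, R(-1)) + n)**2 = ((-1 + 2*(2/(2 - 1))) + I*sqrt(114))**2 = ((-1 + 2*(2/1)) + I*sqrt(114))**2 = ((-1 + 2*(2*1)) + I*sqrt(114))**2 = ((-1 + 2*2) + I*sqrt(114))**2 = ((-1 + 4) + I*sqrt(114))**2 = (3 + I*sqrt(114))**2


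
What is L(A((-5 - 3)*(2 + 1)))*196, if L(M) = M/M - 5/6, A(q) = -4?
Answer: 98/3 ≈ 32.667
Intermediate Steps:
L(M) = 1/6 (L(M) = 1 - 5*1/6 = 1 - 5/6 = 1/6)
L(A((-5 - 3)*(2 + 1)))*196 = (1/6)*196 = 98/3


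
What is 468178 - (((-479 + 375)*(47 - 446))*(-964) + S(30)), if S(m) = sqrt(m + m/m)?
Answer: 40470322 - sqrt(31) ≈ 4.0470e+7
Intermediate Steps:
S(m) = sqrt(1 + m) (S(m) = sqrt(m + 1) = sqrt(1 + m))
468178 - (((-479 + 375)*(47 - 446))*(-964) + S(30)) = 468178 - (((-479 + 375)*(47 - 446))*(-964) + sqrt(1 + 30)) = 468178 - (-104*(-399)*(-964) + sqrt(31)) = 468178 - (41496*(-964) + sqrt(31)) = 468178 - (-40002144 + sqrt(31)) = 468178 + (40002144 - sqrt(31)) = 40470322 - sqrt(31)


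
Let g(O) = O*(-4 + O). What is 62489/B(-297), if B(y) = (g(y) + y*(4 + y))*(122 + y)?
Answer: -8927/4410450 ≈ -0.0020241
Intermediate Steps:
B(y) = (122 + y)*(y*(-4 + y) + y*(4 + y)) (B(y) = (y*(-4 + y) + y*(4 + y))*(122 + y) = (122 + y)*(y*(-4 + y) + y*(4 + y)))
62489/B(-297) = 62489/((2*(-297)**2*(122 - 297))) = 62489/((2*88209*(-175))) = 62489/(-30873150) = 62489*(-1/30873150) = -8927/4410450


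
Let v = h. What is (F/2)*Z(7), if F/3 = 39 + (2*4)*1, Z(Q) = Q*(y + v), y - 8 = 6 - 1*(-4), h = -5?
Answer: 12831/2 ≈ 6415.5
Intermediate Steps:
y = 18 (y = 8 + (6 - 1*(-4)) = 8 + (6 + 4) = 8 + 10 = 18)
v = -5
Z(Q) = 13*Q (Z(Q) = Q*(18 - 5) = Q*13 = 13*Q)
F = 141 (F = 3*(39 + (2*4)*1) = 3*(39 + 8*1) = 3*(39 + 8) = 3*47 = 141)
(F/2)*Z(7) = (141/2)*(13*7) = (141*(½))*91 = (141/2)*91 = 12831/2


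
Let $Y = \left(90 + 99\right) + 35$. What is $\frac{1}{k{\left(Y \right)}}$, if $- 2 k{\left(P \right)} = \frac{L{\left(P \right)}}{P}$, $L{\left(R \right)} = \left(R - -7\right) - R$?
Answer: $-64$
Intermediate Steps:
$L{\left(R \right)} = 7$ ($L{\left(R \right)} = \left(R + 7\right) - R = \left(7 + R\right) - R = 7$)
$Y = 224$ ($Y = 189 + 35 = 224$)
$k{\left(P \right)} = - \frac{7}{2 P}$ ($k{\left(P \right)} = - \frac{7 \frac{1}{P}}{2} = - \frac{7}{2 P}$)
$\frac{1}{k{\left(Y \right)}} = \frac{1}{\left(- \frac{7}{2}\right) \frac{1}{224}} = \frac{1}{- \frac{1}{64}} = -64$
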